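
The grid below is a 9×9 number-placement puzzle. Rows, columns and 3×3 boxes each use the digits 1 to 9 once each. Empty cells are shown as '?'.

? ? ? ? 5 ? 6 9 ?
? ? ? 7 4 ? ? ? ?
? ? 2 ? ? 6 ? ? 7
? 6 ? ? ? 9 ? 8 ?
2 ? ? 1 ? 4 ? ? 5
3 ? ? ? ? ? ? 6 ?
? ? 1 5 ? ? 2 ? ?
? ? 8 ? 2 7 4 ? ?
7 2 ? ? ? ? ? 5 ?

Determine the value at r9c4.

r5c5 = 6: in row 5, 6 can only go here (every other open cell in that row sees a 6).
r5c2 = 8: in row 5, 8 can only go here (every other open cell in that row sees an 8).
r7c8 = 7: in row 7, 7 can only go here (every other open cell in that row sees a 7).
r5c8 = 3: row 5 has {1,2,4,5,6,8}; col 8 has {5,6,7,8,9}; box has {5,6,8} → only 3 remains.
r8c8 = 1: row 8 has {2,4,7,8}; col 8 has {3,5,6,7,8,9}; box has {2,4,5,7} → only 1 remains.
r2c8 = 2: row 2 has {4,7}; col 8 has {1,3,5,6,7,8,9}; box has {6,7,9} → only 2 remains.
r3c8 = 4: row 3 has {2,6,7}; col 8 has {1,2,3,5,6,7,8,9}; box has {2,6,7,9} → only 4 remains.
r9c4 = 4: in column 4, 4 can only go here (every other open cell in that column sees a 4).

4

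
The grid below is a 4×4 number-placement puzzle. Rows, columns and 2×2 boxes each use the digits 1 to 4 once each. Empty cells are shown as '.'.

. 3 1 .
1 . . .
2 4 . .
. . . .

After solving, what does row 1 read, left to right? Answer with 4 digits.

row 1, column 1 = 4: row 1 has {1,3}; col 1 has {1,2}; box has {1,3} → only 4 remains.
row 1, column 4 = 2: row 1 has {1,3,4}; col 4 has {}; box has {1} → only 2 remains.

4312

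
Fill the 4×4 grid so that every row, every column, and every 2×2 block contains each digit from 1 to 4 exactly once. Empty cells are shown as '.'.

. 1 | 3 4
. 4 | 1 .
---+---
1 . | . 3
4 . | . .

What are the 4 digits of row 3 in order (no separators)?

row 1, column 1 = 2: row 1 has {1,3,4}; col 1 has {1,4}; box has {1,4} → only 2 remains.
row 2, column 1 = 3: row 2 has {1,4}; col 1 has {1,2,4}; box has {1,2,4} → only 3 remains.
row 2, column 4 = 2: row 2 has {1,3,4}; col 4 has {3,4}; box has {1,3,4} → only 2 remains.
row 3, column 2 = 2: row 3 has {1,3}; col 2 has {1,4}; box has {1,4} → only 2 remains.
row 3, column 3 = 4: row 3 has {1,2,3}; col 3 has {1,3}; box has {3} → only 4 remains.

1243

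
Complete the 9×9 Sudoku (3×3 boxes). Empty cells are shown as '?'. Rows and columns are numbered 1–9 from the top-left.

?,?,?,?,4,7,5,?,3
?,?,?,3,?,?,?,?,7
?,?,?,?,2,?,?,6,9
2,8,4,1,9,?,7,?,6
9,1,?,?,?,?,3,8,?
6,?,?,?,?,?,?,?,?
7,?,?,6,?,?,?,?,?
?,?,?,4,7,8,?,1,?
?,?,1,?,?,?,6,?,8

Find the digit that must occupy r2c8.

4

r1c8 = 2: row 1 has {3,4,5,7}; col 8 has {1,6,8}; box has {3,5,6,7,9} → only 2 remains.
r2c8 = 4: row 2 has {3,7}; col 8 has {1,2,6,8}; box has {2,3,5,6,7,9} → only 4 remains.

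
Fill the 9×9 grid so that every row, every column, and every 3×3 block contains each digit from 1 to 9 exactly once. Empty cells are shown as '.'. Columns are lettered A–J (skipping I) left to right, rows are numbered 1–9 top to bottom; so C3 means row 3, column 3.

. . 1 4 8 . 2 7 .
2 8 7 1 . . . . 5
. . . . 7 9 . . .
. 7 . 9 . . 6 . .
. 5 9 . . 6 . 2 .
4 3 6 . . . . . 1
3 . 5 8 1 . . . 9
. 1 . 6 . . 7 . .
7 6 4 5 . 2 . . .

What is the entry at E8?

B1 = 9: row 1 has {1,2,4,7,8}; col 2 has {1,3,5,6,7,8}; box has {1,2,7,8} → only 9 remains.
F2 = 3: row 2 has {1,2,5,7,8}; col 6 has {2,6,9}; box has {1,4,7,8,9} → only 3 remains.
B3 = 4: row 3 has {7,9}; col 2 has {1,3,5,6,7,8,9}; box has {1,2,7,8,9} → only 4 remains.
C3 = 3: row 3 has {4,7,9}; col 3 has {1,4,5,6,7,9}; box has {1,2,4,7,8,9} → only 3 remains.
D3 = 2: row 3 has {3,4,7,9}; col 4 has {1,4,5,6,8,9}; box has {1,3,4,7,8,9} → only 2 remains.
D6 = 7: row 6 has {1,3,4,6}; col 4 has {1,2,4,5,6,8,9}; box has {6,9} → only 7 remains.
B7 = 2: row 7 has {1,3,5,8,9}; col 2 has {1,3,4,5,6,7,8,9}; box has {1,3,4,5,6,7} → only 2 remains.
G7 = 4: row 7 has {1,2,3,5,8,9}; col 7 has {2,6,7}; box has {7,9} → only 4 remains.
H7 = 6: row 7 has {1,2,3,4,5,8,9}; col 8 has {2,7}; box has {4,7,9} → only 6 remains.
C8 = 8: row 8 has {1,6,7}; col 3 has {1,3,4,5,6,7,9}; box has {1,2,3,4,5,6,7} → only 8 remains.
F8 = 4: row 8 has {1,6,7,8}; col 6 has {2,3,6,9}; box has {1,2,5,6,8} → only 4 remains.
F1 = 5: row 1 has {1,2,4,7,8,9}; col 6 has {2,3,4,6,9}; box has {1,2,3,4,7,8,9} → only 5 remains.
E2 = 6: row 2 has {1,2,3,5,7,8}; col 5 has {1,7,8}; box has {1,2,3,4,5,7,8,9} → only 6 remains.
G2 = 9: row 2 has {1,2,3,5,6,7,8}; col 7 has {2,4,6,7}; box has {2,5,7} → only 9 remains.
H2 = 4: row 2 has {1,2,3,5,6,7,8,9}; col 8 has {2,6,7}; box has {2,5,7,9} → only 4 remains.
C4 = 2: row 4 has {6,7,9}; col 3 has {1,3,4,5,6,7,8,9}; box has {3,4,5,6,7,9} → only 2 remains.
D5 = 3: row 5 has {2,5,6,9}; col 4 has {1,2,4,5,6,7,8,9}; box has {6,7,9} → only 3 remains.
E5 = 4: row 5 has {2,3,5,6,9}; col 5 has {1,6,7,8}; box has {3,6,7,9} → only 4 remains.
G5 = 8: row 5 has {2,3,4,5,6,9}; col 7 has {2,4,6,7,9}; box has {1,2,6} → only 8 remains.
J5 = 7: row 5 has {2,3,4,5,6,8,9}; col 9 has {1,5,9}; box has {1,2,6,8} → only 7 remains.
F6 = 8: row 6 has {1,3,4,6,7}; col 6 has {2,3,4,5,6,9}; box has {3,4,6,7,9} → only 8 remains.
G6 = 5: row 6 has {1,3,4,6,7,8}; col 7 has {2,4,6,7,8,9}; box has {1,2,6,7,8} → only 5 remains.
H6 = 9: row 6 has {1,3,4,5,6,7,8}; col 8 has {2,4,6,7}; box has {1,2,5,6,7,8} → only 9 remains.
F7 = 7: row 7 has {1,2,3,4,5,6,8,9}; col 6 has {2,3,4,5,6,8,9}; box has {1,2,4,5,6,8} → only 7 remains.
A8 = 9: row 8 has {1,4,6,7,8}; col 1 has {2,3,4,7}; box has {1,2,3,4,5,6,7,8} → only 9 remains.
E8 = 3: row 8 has {1,4,6,7,8,9}; col 5 has {1,4,6,7,8}; box has {1,2,4,5,6,7,8} → only 3 remains.

3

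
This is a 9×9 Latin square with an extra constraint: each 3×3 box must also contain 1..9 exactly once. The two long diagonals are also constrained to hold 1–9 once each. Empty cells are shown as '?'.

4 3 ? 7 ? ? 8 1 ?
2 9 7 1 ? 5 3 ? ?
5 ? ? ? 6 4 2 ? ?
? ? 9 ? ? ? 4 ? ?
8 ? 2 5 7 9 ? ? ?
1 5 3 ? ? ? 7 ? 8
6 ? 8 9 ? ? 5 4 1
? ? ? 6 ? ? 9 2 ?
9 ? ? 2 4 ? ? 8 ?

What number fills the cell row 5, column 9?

6

row 1, column 3 = 6: row 1 has {1,3,4,7,8}; col 3 has {2,3,7,8,9}; box has {2,3,4,5,7,9} → only 6 remains.
row 1, column 6 = 2: row 1 has {1,3,4,6,7,8}; col 6 has {4,5,9}; box has {1,4,5,6,7} → only 2 remains.
row 1, column 9 = 5: row 1 has {1,2,3,4,6,7,8}; col 9 has {1,8}; box has {1,2,3,8}; anti-diagonal has {2,7,8,9} → only 5 remains.
row 2, column 5 = 8: row 2 has {1,2,3,5,7,9}; col 5 has {4,6,7}; box has {1,2,4,5,6,7} → only 8 remains.
row 2, column 8 = 6: row 2 has {1,2,3,5,7,8,9}; col 8 has {1,2,4,8}; box has {1,2,3,5,8}; anti-diagonal has {2,5,7,8,9} → only 6 remains.
row 2, column 9 = 4: row 2 has {1,2,3,5,6,7,8,9}; col 9 has {1,5,8}; box has {1,2,3,5,6,8} → only 4 remains.
row 3, column 3 = 1: row 3 has {2,4,5,6}; col 3 has {2,3,6,7,8,9}; box has {2,3,4,5,6,7,9}; main diagonal has {2,4,5,7,9} → only 1 remains.
row 3, column 4 = 3: row 3 has {1,2,4,5,6}; col 4 has {1,2,5,6,7,9}; box has {1,2,4,5,6,7,8} → only 3 remains.
row 4, column 1 = 7: row 4 has {4,9}; col 1 has {1,2,4,5,6,8,9}; box has {1,2,3,5,8,9} → only 7 remains.
row 4, column 2 = 6: row 4 has {4,7,9}; col 2 has {3,5,9}; box has {1,2,3,5,7,8,9} → only 6 remains.
row 4, column 4 = 8: row 4 has {4,6,7,9}; col 4 has {1,2,3,5,6,7,9}; box has {5,7,9}; main diagonal has {1,2,4,5,7,9} → only 8 remains.
row 5, column 2 = 4: row 5 has {2,5,7,8,9}; col 2 has {3,5,6,9}; box has {1,2,3,5,6,7,8,9} → only 4 remains.
row 5, column 8 = 3: row 5 has {2,4,5,7,8,9}; col 8 has {1,2,4,6,8}; box has {4,7,8} → only 3 remains.
row 5, column 9 = 6: row 5 has {2,3,4,5,7,8,9}; col 9 has {1,4,5,8}; box has {3,4,7,8} → only 6 remains.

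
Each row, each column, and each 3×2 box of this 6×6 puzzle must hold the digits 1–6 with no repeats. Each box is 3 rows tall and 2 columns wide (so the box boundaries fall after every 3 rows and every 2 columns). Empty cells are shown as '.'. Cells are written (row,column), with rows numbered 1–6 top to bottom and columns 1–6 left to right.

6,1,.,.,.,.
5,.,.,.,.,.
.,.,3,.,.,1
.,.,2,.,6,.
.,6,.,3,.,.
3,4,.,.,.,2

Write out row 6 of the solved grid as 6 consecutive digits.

(3,2) = 2 (sole candidate).
(4,1) = 1 (sole candidate).
(4,2) = 5 (sole candidate).
(4,4) = 4 (sole candidate).
(4,6) = 3 (sole candidate).
(5,1) = 2 (sole candidate).
(2,2) = 3 (sole candidate).
(3,1) = 4 (sole candidate).
(3,5) = 5 (sole candidate).
(6,5) = 1: row 6 has {2,3,4}; col 5 has {5,6}; box has {2,3,6} → only 1 remains.
(1,6) = 4 (sole candidate).
(2,5) = 2 (sole candidate).
(2,6) = 6 (sole candidate).
(3,4) = 6 (sole candidate).
(5,5) = 4 (sole candidate).
(5,6) = 5 (sole candidate).
(6,4) = 5: row 6 has {1,2,3,4}; col 4 has {3,4,6}; box has {2,3,4} → only 5 remains.
(1,3) = 5 (sole candidate).
(1,4) = 2 (sole candidate).
(1,5) = 3 (sole candidate).
(2,4) = 1 (sole candidate).
(5,3) = 1 (sole candidate).
(6,3) = 6: row 6 has {1,2,3,4,5}; col 3 has {1,2,3,5}; box has {1,2,3,4,5} → only 6 remains.

346512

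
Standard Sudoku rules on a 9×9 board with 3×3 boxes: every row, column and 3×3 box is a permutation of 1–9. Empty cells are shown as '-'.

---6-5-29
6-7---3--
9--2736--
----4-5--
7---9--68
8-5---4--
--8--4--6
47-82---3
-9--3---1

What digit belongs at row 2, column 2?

2

row 8, column 7 = 9 (sole candidate).
row 8, column 8 = 5 (sole candidate).
row 7, column 8 = 7 (sole candidate).
row 7, column 7 = 2 (sole candidate).
row 9, column 7 = 8 (sole candidate).
row 9, column 8 = 4 (sole candidate).
row 5, column 7 = 1 (sole candidate).
row 1, column 7 = 7 (sole candidate).
row 5, column 6 = 2 (sole candidate).
row 2, column 2 = 2: in row 2, 2 can only go here (every other open cell in that row sees a 2).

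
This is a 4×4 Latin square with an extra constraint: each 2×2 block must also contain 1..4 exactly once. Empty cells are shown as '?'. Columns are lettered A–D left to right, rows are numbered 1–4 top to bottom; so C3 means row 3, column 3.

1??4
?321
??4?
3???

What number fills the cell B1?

B1 = 2: row 1 has {1,4}; col 2 has {3}; box has {1,3} → only 2 remains.

2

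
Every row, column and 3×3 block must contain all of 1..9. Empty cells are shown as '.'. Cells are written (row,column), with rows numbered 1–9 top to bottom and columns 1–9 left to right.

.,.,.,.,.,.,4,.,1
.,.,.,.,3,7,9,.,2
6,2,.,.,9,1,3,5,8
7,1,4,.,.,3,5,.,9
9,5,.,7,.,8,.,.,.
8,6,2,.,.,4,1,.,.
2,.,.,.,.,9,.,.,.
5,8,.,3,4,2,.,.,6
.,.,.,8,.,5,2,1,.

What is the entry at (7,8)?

(1,1) = 3: row 1 has {1,4}; col 1 has {2,5,6,7,8,9}; box has {2,6} → only 3 remains.
(1,6) = 6: row 1 has {1,3,4}; col 6 has {1,2,3,4,5,7,8,9}; box has {1,3,7,9} → only 6 remains.
(1,8) = 7: row 1 has {1,3,4,6}; col 8 has {1,5}; box has {1,2,3,4,5,8,9} → only 7 remains.
(2,2) = 4: row 2 has {2,3,7,9}; col 2 has {1,2,5,6,8}; box has {2,3,6} → only 4 remains.
(2,4) = 5: row 2 has {2,3,4,7,9}; col 4 has {3,7,8}; box has {1,3,6,7,9} → only 5 remains.
(2,8) = 6: row 2 has {2,3,4,5,7,9}; col 8 has {1,5,7}; box has {1,2,3,4,5,7,8,9} → only 6 remains.
(3,3) = 7: row 3 has {1,2,3,5,6,8,9}; col 3 has {2,4}; box has {2,3,4,6} → only 7 remains.
(3,4) = 4: row 3 has {1,2,3,5,6,7,8,9}; col 4 has {3,5,7,8}; box has {1,3,5,6,7,9} → only 4 remains.
(5,3) = 3: row 5 has {5,7,8,9}; col 3 has {2,4,7}; box has {1,2,4,5,6,7,8,9} → only 3 remains.
(5,7) = 6: row 5 has {3,5,7,8,9}; col 7 has {1,2,3,4,5,9}; box has {1,5,9} → only 6 remains.
(5,9) = 4: row 5 has {3,5,6,7,8,9}; col 9 has {1,2,6,8,9}; box has {1,5,6,9} → only 4 remains.
(6,4) = 9: row 6 has {1,2,4,6,8}; col 4 has {3,4,5,7,8}; box has {3,4,7,8} → only 9 remains.
(6,5) = 5: row 6 has {1,2,4,6,8,9}; col 5 has {3,4,9}; box has {3,4,7,8,9} → only 5 remains.
(6,8) = 3: row 6 has {1,2,4,5,6,8,9}; col 8 has {1,5,6,7}; box has {1,4,5,6,9} → only 3 remains.
(6,9) = 7: row 6 has {1,2,3,4,5,6,8,9}; col 9 has {1,2,4,6,8,9}; box has {1,3,4,5,6,9} → only 7 remains.
(8,7) = 7: row 8 has {2,3,4,5,6,8}; col 7 has {1,2,3,4,5,6,9}; box has {1,2,6} → only 7 remains.
(8,8) = 9: row 8 has {2,3,4,5,6,7,8}; col 8 has {1,3,5,6,7}; box has {1,2,6,7} → only 9 remains.
(9,1) = 4: row 9 has {1,2,5,8}; col 1 has {2,3,5,6,7,8,9}; box has {2,5,8} → only 4 remains.
(9,9) = 3: row 9 has {1,2,4,5,8}; col 9 has {1,2,4,6,7,8,9}; box has {1,2,6,7,9} → only 3 remains.
(1,2) = 9: row 1 has {1,3,4,6,7}; col 2 has {1,2,4,5,6,8}; box has {2,3,4,6,7} → only 9 remains.
(1,4) = 2: row 1 has {1,3,4,6,7,9}; col 4 has {3,4,5,7,8,9}; box has {1,3,4,5,6,7,9} → only 2 remains.
(1,5) = 8: row 1 has {1,2,3,4,6,7,9}; col 5 has {3,4,5,9}; box has {1,2,3,4,5,6,7,9} → only 8 remains.
(2,1) = 1: row 2 has {2,3,4,5,6,7,9}; col 1 has {2,3,4,5,6,7,8,9}; box has {2,3,4,6,7,9} → only 1 remains.
(2,3) = 8: row 2 has {1,2,3,4,5,6,7,9}; col 3 has {2,3,4,7}; box has {1,2,3,4,6,7,9} → only 8 remains.
(4,4) = 6: row 4 has {1,3,4,5,7,9}; col 4 has {2,3,4,5,7,8,9}; box has {3,4,5,7,8,9} → only 6 remains.
(4,5) = 2: row 4 has {1,3,4,5,6,7,9}; col 5 has {3,4,5,8,9}; box has {3,4,5,6,7,8,9} → only 2 remains.
(4,8) = 8: row 4 has {1,2,3,4,5,6,7,9}; col 8 has {1,3,5,6,7,9}; box has {1,3,4,5,6,7,9} → only 8 remains.
(5,5) = 1: row 5 has {3,4,5,6,7,8,9}; col 5 has {2,3,4,5,8,9}; box has {2,3,4,5,6,7,8,9} → only 1 remains.
(5,8) = 2: row 5 has {1,3,4,5,6,7,8,9}; col 8 has {1,3,5,6,7,8,9}; box has {1,3,4,5,6,7,8,9} → only 2 remains.
(7,4) = 1: row 7 has {2,9}; col 4 has {2,3,4,5,6,7,8,9}; box has {2,3,4,5,8,9} → only 1 remains.
(7,7) = 8: row 7 has {1,2,9}; col 7 has {1,2,3,4,5,6,7,9}; box has {1,2,3,6,7,9} → only 8 remains.
(7,8) = 4: row 7 has {1,2,8,9}; col 8 has {1,2,3,5,6,7,8,9}; box has {1,2,3,6,7,8,9} → only 4 remains.

4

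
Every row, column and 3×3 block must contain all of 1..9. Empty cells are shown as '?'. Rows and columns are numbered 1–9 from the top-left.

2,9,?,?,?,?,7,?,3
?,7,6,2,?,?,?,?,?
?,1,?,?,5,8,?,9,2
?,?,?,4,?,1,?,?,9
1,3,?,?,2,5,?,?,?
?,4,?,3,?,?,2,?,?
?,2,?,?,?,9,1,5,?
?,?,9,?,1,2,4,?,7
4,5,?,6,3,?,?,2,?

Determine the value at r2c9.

1

r1c4 = 1: row 1 has {2,3,7,9}; col 4 has {2,3,4,6}; box has {2,5,8} → only 1 remains.
r3c1 = 3: row 3 has {1,2,5,8,9}; col 1 has {1,2,4}; box has {1,2,6,7,9} → only 3 remains.
r3c3 = 4: row 3 has {1,2,3,5,8,9}; col 3 has {6,9}; box has {1,2,3,6,7,9} → only 4 remains.
r3c4 = 7: row 3 has {1,2,3,4,5,8,9}; col 4 has {1,2,3,4,6}; box has {1,2,5,8} → only 7 remains.
r3c7 = 6: row 3 has {1,2,3,4,5,7,8,9}; col 7 has {1,2,4,7}; box has {2,3,7,9} → only 6 remains.
r5c7 = 8: row 5 has {1,2,3,5}; col 7 has {1,2,4,6,7}; box has {2,9} → only 8 remains.
r7c4 = 8: row 7 has {1,2,5,9}; col 4 has {1,2,3,4,6,7}; box has {1,2,3,6,9} → only 8 remains.
r7c9 = 6: row 7 has {1,2,5,8,9}; col 9 has {2,3,7,9}; box has {1,2,4,5,7} → only 6 remains.
r8c4 = 5: row 8 has {1,2,4,7,9}; col 4 has {1,2,3,4,6,7,8}; box has {1,2,3,6,8,9} → only 5 remains.
r9c6 = 7: row 9 has {2,3,4,5,6}; col 6 has {1,2,5,8,9}; box has {1,2,3,5,6,8,9} → only 7 remains.
r9c7 = 9: row 9 has {2,3,4,5,6,7}; col 7 has {1,2,4,6,7,8}; box has {1,2,4,5,6,7} → only 9 remains.
r9c9 = 8: row 9 has {2,3,4,5,6,7,9}; col 9 has {2,3,6,7,9}; box has {1,2,4,5,6,7,9} → only 8 remains.
r2c7 = 5: row 2 has {2,6,7}; col 7 has {1,2,4,6,7,8,9}; box has {2,3,6,7,9} → only 5 remains.
r4c7 = 3: row 4 has {1,4,9}; col 7 has {1,2,4,5,6,7,8,9}; box has {2,8,9} → only 3 remains.
r5c3 = 7: row 5 has {1,2,3,5,8}; col 3 has {4,6,9}; box has {1,3,4} → only 7 remains.
r5c4 = 9: row 5 has {1,2,3,5,7,8}; col 4 has {1,2,3,4,5,6,7,8}; box has {1,2,3,4,5} → only 9 remains.
r5c9 = 4: row 5 has {1,2,3,5,7,8,9}; col 9 has {2,3,6,7,8,9}; box has {2,3,8,9} → only 4 remains.
r6c6 = 6: row 6 has {2,3,4}; col 6 has {1,2,5,7,8,9}; box has {1,2,3,4,5,9} → only 6 remains.
r7c1 = 7: row 7 has {1,2,5,6,8,9}; col 1 has {1,2,3,4}; box has {2,4,5,9} → only 7 remains.
r7c3 = 3: row 7 has {1,2,5,6,7,8,9}; col 3 has {4,6,7,9}; box has {2,4,5,7,9} → only 3 remains.
r7c5 = 4: row 7 has {1,2,3,5,6,7,8,9}; col 5 has {1,2,3,5}; box has {1,2,3,5,6,7,8,9} → only 4 remains.
r8c8 = 3: row 8 has {1,2,4,5,7,9}; col 8 has {2,5,9}; box has {1,2,4,5,6,7,8,9} → only 3 remains.
r9c3 = 1: row 9 has {2,3,4,5,6,7,8,9}; col 3 has {3,4,6,7,9}; box has {2,3,4,5,7,9} → only 1 remains.
r1c5 = 6: row 1 has {1,2,3,7,9}; col 5 has {1,2,3,4,5}; box has {1,2,5,7,8} → only 6 remains.
r1c6 = 4: row 1 has {1,2,3,6,7,9}; col 6 has {1,2,5,6,7,8,9}; box has {1,2,5,6,7,8} → only 4 remains.
r1c8 = 8: row 1 has {1,2,3,4,6,7,9}; col 8 has {2,3,5,9}; box has {2,3,5,6,7,9} → only 8 remains.
r2c1 = 8: row 2 has {2,5,6,7}; col 1 has {1,2,3,4,7}; box has {1,2,3,4,6,7,9} → only 8 remains.
r2c5 = 9: row 2 has {2,5,6,7,8}; col 5 has {1,2,3,4,5,6}; box has {1,2,4,5,6,7,8} → only 9 remains.
r2c6 = 3: row 2 has {2,5,6,7,8,9}; col 6 has {1,2,4,5,6,7,8,9}; box has {1,2,4,5,6,7,8,9} → only 3 remains.
r2c9 = 1: row 2 has {2,3,5,6,7,8,9}; col 9 has {2,3,4,6,7,8,9}; box has {2,3,5,6,7,8,9} → only 1 remains.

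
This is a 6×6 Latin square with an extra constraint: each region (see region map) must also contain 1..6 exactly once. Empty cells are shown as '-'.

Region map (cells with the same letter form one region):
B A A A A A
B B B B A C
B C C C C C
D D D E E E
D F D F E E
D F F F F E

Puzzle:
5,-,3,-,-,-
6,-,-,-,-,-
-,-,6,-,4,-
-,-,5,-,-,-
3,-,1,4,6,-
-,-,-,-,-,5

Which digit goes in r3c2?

2

r5c6 = 2 (sole candidate).
r6c3 = 2 (sole candidate).
r2c3 = 4 (sole candidate).
r5c2 = 5 (sole candidate).
r6c1 = 4 (sole candidate).
r4c1 = 2 (sole candidate).
r4c2 = 6 (sole candidate).
r3c1 = 1 (sole candidate).
r3c6 = 3 (sole candidate).
r2c6 = 1 (sole candidate).
r3c2 = 2: row 3 has {1,3,4,6}; col 2 has {5,6}; region has {1,3,4,6} → only 2 remains.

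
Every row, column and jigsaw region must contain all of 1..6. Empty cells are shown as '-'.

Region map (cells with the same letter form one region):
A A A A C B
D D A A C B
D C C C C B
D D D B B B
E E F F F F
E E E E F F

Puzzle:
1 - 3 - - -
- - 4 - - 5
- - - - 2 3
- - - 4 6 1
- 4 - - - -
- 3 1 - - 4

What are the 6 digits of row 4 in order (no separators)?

325461

r1c6 = 2: row 1 has {1,3}; col 6 has {1,3,4,5}; region has {1,3,4,5,6} → only 2 remains.
r5c6 = 6: row 5 has {4}; col 6 has {1,2,3,4,5}; region has {4} → only 6 remains.
r6c5 = 5: row 6 has {1,3,4}; col 5 has {2,6}; region has {4,6} → only 5 remains.
r1c5 = 4: row 1 has {1,2,3}; col 5 has {2,5,6}; region has {2} → only 4 remains.
r5c3 = 2: row 5 has {4,6}; col 3 has {1,3,4}; region has {4,5,6} → only 2 remains.
r4c3 = 5: row 4 has {1,4,6}; col 3 has {1,2,3,4}; region has {} → only 5 remains.
r5c1 = 5: row 5 has {2,4,6}; col 1 has {1}; region has {1,3,4} → only 5 remains.
r3c3 = 6: row 3 has {2,3}; col 3 has {1,2,3,4,5}; region has {2,4} → only 6 remains.
r4c2 = 2: row 4 has {1,4,5,6}; col 2 has {3,4}; region has {5} → only 2 remains.
r3c1 = 4: row 3 has {2,3,6}; col 1 has {1,5}; region has {2,5} → only 4 remains.
r4c1 = 3: row 4 has {1,2,4,5,6}; col 1 has {1,4,5}; region has {2,4,5} → only 3 remains.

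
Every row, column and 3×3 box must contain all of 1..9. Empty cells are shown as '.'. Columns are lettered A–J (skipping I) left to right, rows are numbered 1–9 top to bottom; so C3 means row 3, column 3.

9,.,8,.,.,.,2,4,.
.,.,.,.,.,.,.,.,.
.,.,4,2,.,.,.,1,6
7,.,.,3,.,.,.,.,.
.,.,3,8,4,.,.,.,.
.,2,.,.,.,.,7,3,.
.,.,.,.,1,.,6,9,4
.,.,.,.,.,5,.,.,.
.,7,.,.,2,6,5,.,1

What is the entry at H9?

D7 = 7: row 7 has {1,4,6,9}; col 4 has {2,3,8}; box has {1,2,5,6} → only 7 remains.
C9 = 9: row 9 has {1,2,5,6,7}; col 3 has {3,4,8}; box has {7} → only 9 remains.
D9 = 4: row 9 has {1,2,5,6,7,9}; col 4 has {2,3,7,8}; box has {1,2,5,6,7} → only 4 remains.
H9 = 8: row 9 has {1,2,4,5,6,7,9}; col 8 has {1,3,4,9}; box has {1,4,5,6,9} → only 8 remains.

8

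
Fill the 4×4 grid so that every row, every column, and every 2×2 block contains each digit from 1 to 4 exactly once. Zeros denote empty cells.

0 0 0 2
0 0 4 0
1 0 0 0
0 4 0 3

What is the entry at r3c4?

r2c4 = 1: row 2 has {4}; col 4 has {2,3}; box has {2,4} → only 1 remains.
r3c3 = 2: row 3 has {1}; col 3 has {4}; box has {3} → only 2 remains.
r3c4 = 4: row 3 has {1,2}; col 4 has {1,2,3}; box has {2,3} → only 4 remains.

4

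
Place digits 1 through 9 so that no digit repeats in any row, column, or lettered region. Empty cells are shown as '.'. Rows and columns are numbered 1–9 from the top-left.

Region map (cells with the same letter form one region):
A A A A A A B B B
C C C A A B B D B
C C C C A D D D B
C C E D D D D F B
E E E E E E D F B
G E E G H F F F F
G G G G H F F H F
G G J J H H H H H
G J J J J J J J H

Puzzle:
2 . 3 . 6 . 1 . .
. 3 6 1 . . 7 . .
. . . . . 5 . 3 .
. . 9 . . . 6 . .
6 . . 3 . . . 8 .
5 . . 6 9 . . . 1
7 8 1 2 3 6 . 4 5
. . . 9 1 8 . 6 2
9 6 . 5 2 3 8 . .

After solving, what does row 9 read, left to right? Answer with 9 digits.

r7c7 = 9: row 7 has {1,2,3,4,5,6,7,8}; col 7 has {1,6,7,8}; region has {1,5,6,8} → only 9 remains.
r8c2 = 4: row 8 has {1,2,6,8,9}; col 2 has {3,6,8}; region has {1,2,5,6,7,8,9} → only 4 remains.
r8c3 = 7: row 8 has {1,2,4,6,8,9}; col 3 has {1,3,6,9}; region has {2,3,5,6,8,9} → only 7 remains.
r8c7 = 5: row 8 has {1,2,4,6,7,8,9}; col 7 has {1,6,7,8,9}; region has {1,2,3,4,6,8,9} → only 5 remains.
r9c3 = 4: row 9 has {2,3,5,6,8,9}; col 3 has {1,3,6,7,9}; region has {2,3,5,6,7,8,9} → only 4 remains.
r9c8 = 1: row 9 has {2,3,4,5,6,8,9}; col 8 has {3,4,6,8}; region has {2,3,4,5,6,7,8,9} → only 1 remains.
r9c9 = 7: row 9 has {1,2,3,4,5,6,8,9}; col 9 has {1,2,5}; region has {1,2,3,4,5,6,8,9} → only 7 remains.

964523817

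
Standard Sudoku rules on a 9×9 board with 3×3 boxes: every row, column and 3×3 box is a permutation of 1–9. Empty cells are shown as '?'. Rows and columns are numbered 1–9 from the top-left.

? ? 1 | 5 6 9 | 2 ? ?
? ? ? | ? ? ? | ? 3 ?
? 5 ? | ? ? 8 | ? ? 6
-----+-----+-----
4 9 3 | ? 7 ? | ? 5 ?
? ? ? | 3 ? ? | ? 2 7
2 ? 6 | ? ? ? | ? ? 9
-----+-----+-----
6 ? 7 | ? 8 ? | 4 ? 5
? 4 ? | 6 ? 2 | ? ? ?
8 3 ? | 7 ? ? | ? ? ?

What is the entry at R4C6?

6

R1C1 = 3 (hidden single in row 1).
R2C7 = 5 (hidden single in row 2).
R2C2 = 6 (hidden single in row 2).
R3C5 = 3 (hidden single in row 3).
R4C4 = 2 (hidden single in row 4).
R3C3 = 2 (hidden single in row 3).
R2C5 = 2 (hidden single in row 2).
R5C5 = 9 (hidden single in row 5).
R5C6 = 4 (hidden single in row 5).
R5C7 = 6 (hidden single in row 5).
R4C6 = 6: in row 4, 6 can only go here (every other open cell in that row sees a 6).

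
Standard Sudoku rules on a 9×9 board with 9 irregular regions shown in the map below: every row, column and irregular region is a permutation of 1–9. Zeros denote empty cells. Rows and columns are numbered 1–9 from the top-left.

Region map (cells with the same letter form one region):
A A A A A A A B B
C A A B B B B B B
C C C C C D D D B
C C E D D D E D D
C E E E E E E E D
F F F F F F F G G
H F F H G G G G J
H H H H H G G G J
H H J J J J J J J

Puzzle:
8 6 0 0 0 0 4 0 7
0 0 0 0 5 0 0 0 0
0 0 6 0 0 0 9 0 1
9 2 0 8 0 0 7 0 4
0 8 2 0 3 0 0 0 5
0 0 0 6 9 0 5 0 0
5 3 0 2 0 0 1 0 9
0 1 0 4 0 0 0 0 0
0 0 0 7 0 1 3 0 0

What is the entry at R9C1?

R5C7 = 6: row 5 has {2,3,5,8}; col 7 has {1,3,4,5,7,9}; region has {2,3,7,8} → only 6 remains.
R9C1 = 6: row 9 has {1,3,7}; col 1 has {5,8,9}; region has {1,2,4,5} → only 6 remains.

6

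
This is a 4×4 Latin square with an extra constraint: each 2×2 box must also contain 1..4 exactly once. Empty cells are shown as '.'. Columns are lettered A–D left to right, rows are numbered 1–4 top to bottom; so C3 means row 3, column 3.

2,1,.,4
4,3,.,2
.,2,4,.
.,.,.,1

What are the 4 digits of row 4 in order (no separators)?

3421

C1 = 3 (sole candidate).
C2 = 1 (sole candidate).
D3 = 3 (sole candidate).
A4 = 3: row 4 has {1}; col 1 has {2,4}; box has {2} → only 3 remains.
B4 = 4: row 4 has {1,3}; col 2 has {1,2,3}; box has {2,3} → only 4 remains.
C4 = 2: row 4 has {1,3,4}; col 3 has {1,3,4}; box has {1,3,4} → only 2 remains.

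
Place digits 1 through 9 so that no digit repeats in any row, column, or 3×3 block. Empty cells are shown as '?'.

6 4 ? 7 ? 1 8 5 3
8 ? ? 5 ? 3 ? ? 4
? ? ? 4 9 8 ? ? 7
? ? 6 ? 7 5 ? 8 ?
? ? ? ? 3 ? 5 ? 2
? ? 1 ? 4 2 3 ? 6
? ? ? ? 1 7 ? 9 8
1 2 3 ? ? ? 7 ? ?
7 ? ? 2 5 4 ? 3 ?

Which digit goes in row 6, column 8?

row 1, column 5 = 2: row 1 has {1,3,4,5,6,7,8}; col 5 has {1,3,4,5,7,9}; box has {1,3,4,5,7,8,9} → only 2 remains.
row 2, column 5 = 6: row 2 has {3,4,5,8}; col 5 has {1,2,3,4,5,7,9}; box has {1,2,3,4,5,7,8,9} → only 6 remains.
row 6, column 8 = 7: row 6 has {1,2,3,4,6}; col 8 has {3,5,8,9}; box has {2,3,5,6,8} → only 7 remains.

7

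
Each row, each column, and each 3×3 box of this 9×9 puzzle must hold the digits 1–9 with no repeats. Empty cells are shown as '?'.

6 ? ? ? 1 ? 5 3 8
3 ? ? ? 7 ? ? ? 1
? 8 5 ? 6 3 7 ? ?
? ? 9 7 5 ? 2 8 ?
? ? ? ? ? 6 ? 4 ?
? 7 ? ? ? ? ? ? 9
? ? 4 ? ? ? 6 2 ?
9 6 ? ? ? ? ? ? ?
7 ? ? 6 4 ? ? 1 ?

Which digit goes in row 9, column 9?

5

row 2, column 3 = 2 (sole candidate).
row 3, column 8 = 9 (sole candidate).
row 1, column 3 = 7 (sole candidate).
row 2, column 7 = 4 (sole candidate).
row 2, column 8 = 6 (sole candidate).
row 3, column 9 = 2 (sole candidate).
row 6, column 8 = 5 (sole candidate).
row 8, column 8 = 7 (sole candidate).
row 2, column 2 = 9 (sole candidate).
row 3, column 4 = 4 (sole candidate).
row 1, column 2 = 4 (sole candidate).
row 3, column 1 = 1 (sole candidate).
row 4, column 1 = 4 (sole candidate).
row 4, column 6 = 1 (sole candidate).
row 4, column 2 = 3 (sole candidate).
row 4, column 9 = 6 (sole candidate).
row 5, column 9 = 7 (hidden single in row 5).
row 6, column 6 = 4 (hidden single in row 6).
row 6, column 3 = 6 (hidden single in row 6).
row 6, column 7 = 1 (hidden single in row 6).
row 5, column 7 = 3 (sole candidate).
row 8, column 7 = 8 (sole candidate).
row 9, column 7 = 9 (sole candidate).
row 7, column 6 = 7 (hidden single in row 7).
row 8, column 9 = 4 (hidden single in row 8).
row 1, column 6 = 9 (hidden single in column 6).
row 1, column 4 = 2 (sole candidate).
row 9, column 2 = 2 (hidden single in box 7).
row 8, column 6 = 2 (hidden single in column 6).
row 8, column 5 = 3 (sole candidate).
row 8, column 3 = 1 (sole candidate).
row 8, column 4 = 5 (sole candidate).
row 9, column 6 = 8 (sole candidate).
row 2, column 4 = 8 (sole candidate).
row 2, column 6 = 5 (sole candidate).
row 5, column 3 = 8 (sole candidate).
row 5, column 4 = 9 (sole candidate).
row 5, column 5 = 2 (sole candidate).
row 6, column 1 = 2 (sole candidate).
row 6, column 4 = 3 (sole candidate).
row 6, column 5 = 8 (sole candidate).
row 7, column 2 = 5 (sole candidate).
row 7, column 4 = 1 (sole candidate).
row 7, column 5 = 9 (sole candidate).
row 7, column 9 = 3 (sole candidate).
row 9, column 3 = 3 (sole candidate).
row 9, column 9 = 5: row 9 has {1,2,3,4,6,7,8,9}; col 9 has {1,2,3,4,6,7,8,9}; box has {1,2,3,4,6,7,8,9} → only 5 remains.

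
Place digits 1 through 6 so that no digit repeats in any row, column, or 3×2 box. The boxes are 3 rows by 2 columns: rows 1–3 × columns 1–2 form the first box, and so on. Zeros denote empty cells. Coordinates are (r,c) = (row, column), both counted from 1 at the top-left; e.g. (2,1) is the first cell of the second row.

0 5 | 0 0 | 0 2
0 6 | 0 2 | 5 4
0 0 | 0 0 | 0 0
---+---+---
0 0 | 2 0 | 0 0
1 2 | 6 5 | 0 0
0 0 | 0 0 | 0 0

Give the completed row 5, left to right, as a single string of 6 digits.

(2,1) = 3 (sole candidate).
(2,3) = 1 (sole candidate).
(5,6) = 3: row 5 has {1,2,5,6}; col 6 has {2,4}; box has {} → only 3 remains.
(1,1) = 4 (sole candidate).
(1,3) = 3 (sole candidate).
(1,4) = 6 (sole candidate).
(1,5) = 1 (sole candidate).
(3,1) = 2 (sole candidate).
(3,2) = 1 (sole candidate).
(3,4) = 4 (sole candidate).
(3,6) = 6 (sole candidate).
(5,5) = 4: row 5 has {1,2,3,5,6}; col 5 has {1,5}; box has {3} → only 4 remains.

126543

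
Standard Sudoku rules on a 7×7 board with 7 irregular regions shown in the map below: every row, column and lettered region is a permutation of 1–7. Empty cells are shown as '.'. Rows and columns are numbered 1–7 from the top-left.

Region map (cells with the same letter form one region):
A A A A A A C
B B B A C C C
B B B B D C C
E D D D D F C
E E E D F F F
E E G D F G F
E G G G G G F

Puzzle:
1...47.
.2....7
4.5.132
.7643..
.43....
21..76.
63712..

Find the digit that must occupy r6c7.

r1c3 = 2 (sole candidate).
r2c1 = 3 (sole candidate).
r2c3 = 1 (sole candidate).
r3c2 = 6 (sole candidate).
r3c4 = 7 (sole candidate).
r4c1 = 5 (sole candidate).
r4c7 = 1 (sole candidate).
r5c1 = 7 (sole candidate).
r6c3 = 4 (sole candidate).
r6c4 = 5 (sole candidate).
r6c7 = 3: row 6 has {1,2,4,5,6,7}; col 7 has {1,2,7}; region has {7} → only 3 remains.

3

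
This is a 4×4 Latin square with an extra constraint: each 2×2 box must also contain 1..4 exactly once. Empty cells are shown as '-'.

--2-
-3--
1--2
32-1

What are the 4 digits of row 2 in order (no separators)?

2314

row 1, column 1 = 4 (sole candidate).
row 1, column 2 = 1 (sole candidate).
row 1, column 4 = 3 (sole candidate).
row 2, column 1 = 2: row 2 has {3}; col 1 has {1,3,4}; box has {1,3,4} → only 2 remains.
row 2, column 4 = 4: row 2 has {2,3}; col 4 has {1,2,3}; box has {2,3} → only 4 remains.
row 3, column 2 = 4 (sole candidate).
row 3, column 3 = 3 (sole candidate).
row 4, column 3 = 4 (sole candidate).
row 2, column 3 = 1: row 2 has {2,3,4}; col 3 has {2,3,4}; box has {2,3,4} → only 1 remains.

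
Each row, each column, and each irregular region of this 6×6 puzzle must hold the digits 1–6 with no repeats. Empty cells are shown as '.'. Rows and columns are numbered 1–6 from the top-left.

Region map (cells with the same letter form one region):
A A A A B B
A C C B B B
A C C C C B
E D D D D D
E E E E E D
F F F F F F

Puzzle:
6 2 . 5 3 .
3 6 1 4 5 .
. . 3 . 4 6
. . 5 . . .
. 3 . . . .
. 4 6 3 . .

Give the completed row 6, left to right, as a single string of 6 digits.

246315

r1c3 = 4: row 1 has {2,3,5,6}; col 3 has {1,3,5,6}; region has {2,3,5,6} → only 4 remains.
r1c6 = 1: row 1 has {2,3,4,5,6}; col 6 has {6}; region has {3,4,5,6} → only 1 remains.
r2c6 = 2: row 2 has {1,3,4,5,6}; col 6 has {1,6}; region has {1,3,4,5,6} → only 2 remains.
r3c1 = 1: row 3 has {3,4,6}; col 1 has {3,6}; region has {2,3,4,5,6} → only 1 remains.
r3c2 = 5: row 3 has {1,3,4,6}; col 2 has {2,3,4,6}; region has {1,3,4,6} → only 5 remains.
r3c4 = 2: row 3 has {1,3,4,5,6}; col 4 has {3,4,5}; region has {1,3,4,5,6} → only 2 remains.
r4c2 = 1: row 4 has {5}; col 2 has {2,3,4,5,6}; region has {5} → only 1 remains.
r4c4 = 6: row 4 has {1,5}; col 4 has {2,3,4,5}; region has {1,5} → only 6 remains.
r4c5 = 2: row 4 has {1,5,6}; col 5 has {3,4,5}; region has {1,5,6} → only 2 remains.
r5c3 = 2: row 5 has {3}; col 3 has {1,3,4,5,6}; region has {3} → only 2 remains.
r5c4 = 1: row 5 has {2,3}; col 4 has {2,3,4,5,6}; region has {2,3} → only 1 remains.
r5c5 = 6: row 5 has {1,2,3}; col 5 has {2,3,4,5}; region has {1,2,3} → only 6 remains.
r5c6 = 4: row 5 has {1,2,3,6}; col 6 has {1,2,6}; region has {1,2,5,6} → only 4 remains.
r6c5 = 1: row 6 has {3,4,6}; col 5 has {2,3,4,5,6}; region has {3,4,6} → only 1 remains.
r6c6 = 5: row 6 has {1,3,4,6}; col 6 has {1,2,4,6}; region has {1,3,4,6} → only 5 remains.
r4c1 = 4: row 4 has {1,2,5,6}; col 1 has {1,3,6}; region has {1,2,3,6} → only 4 remains.
r4c6 = 3: row 4 has {1,2,4,5,6}; col 6 has {1,2,4,5,6}; region has {1,2,4,5,6} → only 3 remains.
r5c1 = 5: row 5 has {1,2,3,4,6}; col 1 has {1,3,4,6}; region has {1,2,3,4,6} → only 5 remains.
r6c1 = 2: row 6 has {1,3,4,5,6}; col 1 has {1,3,4,5,6}; region has {1,3,4,5,6} → only 2 remains.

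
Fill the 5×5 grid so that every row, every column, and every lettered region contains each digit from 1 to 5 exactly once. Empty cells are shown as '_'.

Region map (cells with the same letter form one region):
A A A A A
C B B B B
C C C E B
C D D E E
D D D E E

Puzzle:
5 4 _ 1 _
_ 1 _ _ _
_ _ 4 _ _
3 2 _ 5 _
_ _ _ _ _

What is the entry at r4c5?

4

r2c1 = 2: row 2 has {1}; col 1 has {3,5}; region has {3,4} → only 2 remains.
r3c1 = 1: row 3 has {4}; col 1 has {2,3,5}; region has {2,3,4} → only 1 remains.
r3c2 = 5: row 3 has {1,4}; col 2 has {1,2,4}; region has {1,2,3,4} → only 5 remains.
r4c3 = 1: row 4 has {2,3,5}; col 3 has {4}; region has {2} → only 1 remains.
r4c5 = 4: row 4 has {1,2,3,5}; col 5 has {}; region has {5} → only 4 remains.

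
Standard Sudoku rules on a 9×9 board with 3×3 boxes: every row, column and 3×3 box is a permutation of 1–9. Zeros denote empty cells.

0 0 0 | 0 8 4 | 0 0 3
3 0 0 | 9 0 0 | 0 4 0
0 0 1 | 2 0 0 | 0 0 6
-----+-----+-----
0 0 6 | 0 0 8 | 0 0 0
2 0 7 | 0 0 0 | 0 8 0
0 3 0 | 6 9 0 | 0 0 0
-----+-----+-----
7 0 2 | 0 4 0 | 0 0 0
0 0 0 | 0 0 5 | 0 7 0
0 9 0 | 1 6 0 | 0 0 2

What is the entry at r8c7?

r5c7 = 6 (hidden single in row 5).
r5c9 = 9 (hidden single in row 5).
r4c1 = 9 (hidden single in row 4).
r8c5 = 2 (hidden single in row 8).
r8c7 = 9: in row 8, 9 can only go here (every other open cell in that row sees a 9).

9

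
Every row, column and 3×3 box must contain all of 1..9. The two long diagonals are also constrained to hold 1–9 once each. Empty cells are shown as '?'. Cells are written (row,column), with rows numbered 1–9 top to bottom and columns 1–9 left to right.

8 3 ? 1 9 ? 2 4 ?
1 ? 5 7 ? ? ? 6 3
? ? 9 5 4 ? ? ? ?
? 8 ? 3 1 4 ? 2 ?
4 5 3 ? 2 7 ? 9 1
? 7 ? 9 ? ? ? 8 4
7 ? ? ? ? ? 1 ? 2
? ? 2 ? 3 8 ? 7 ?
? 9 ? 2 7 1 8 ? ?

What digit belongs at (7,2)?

(1,6) = 6: row 1 has {1,2,3,4,8,9}; col 6 has {1,4,7,8}; box has {1,4,5,7,9} → only 6 remains.
(2,2) = 4: row 2 has {1,3,5,6,7}; col 2 has {3,5,7,8,9}; box has {1,3,5,8,9}; main diagonal has {1,2,3,7,8,9} → only 4 remains.
(2,5) = 8: row 2 has {1,3,4,5,6,7}; col 5 has {1,2,3,4,7,9}; box has {1,4,5,6,7,9} → only 8 remains.
(2,6) = 2: row 2 has {1,3,4,5,6,7,8}; col 6 has {1,4,6,7,8}; box has {1,4,5,6,7,8,9} → only 2 remains.
(2,7) = 9: row 2 has {1,2,3,4,5,6,7,8}; col 7 has {1,2,8}; box has {2,3,4,6} → only 9 remains.
(3,6) = 3: row 3 has {4,5,9}; col 6 has {1,2,4,6,7,8}; box has {1,2,4,5,6,7,8,9} → only 3 remains.
(3,7) = 7: row 3 has {3,4,5,9}; col 7 has {1,2,8,9}; box has {2,3,4,6,9}; anti-diagonal has {2,4,6,9} → only 7 remains.
(3,8) = 1: row 3 has {3,4,5,7,9}; col 8 has {2,4,6,7,8,9}; box has {2,3,4,6,7,9} → only 1 remains.
(3,9) = 8: row 3 has {1,3,4,5,7,9}; col 9 has {1,2,3,4}; box has {1,2,3,4,6,7,9} → only 8 remains.
(4,3) = 6: row 4 has {1,2,3,4,8}; col 3 has {2,3,5,9}; box has {3,4,5,7,8} → only 6 remains.
(4,7) = 5: row 4 has {1,2,3,4,6,8}; col 7 has {1,2,7,8,9}; box has {1,2,4,8,9} → only 5 remains.
(4,9) = 7: row 4 has {1,2,3,4,5,6,8}; col 9 has {1,2,3,4,8}; box has {1,2,4,5,8,9} → only 7 remains.
(5,7) = 6: row 5 has {1,2,3,4,5,7,9}; col 7 has {1,2,5,7,8,9}; box has {1,2,4,5,7,8,9} → only 6 remains.
(6,1) = 2: row 6 has {4,7,8,9}; col 1 has {1,4,7,8}; box has {3,4,5,6,7,8} → only 2 remains.
(6,3) = 1: row 6 has {2,4,7,8,9}; col 3 has {2,3,5,6,9}; box has {2,3,4,5,6,7,8} → only 1 remains.
(6,6) = 5: row 6 has {1,2,4,7,8,9}; col 6 has {1,2,3,4,6,7,8}; box has {1,2,3,4,7,9}; main diagonal has {1,2,3,4,7,8,9} → only 5 remains.
(6,7) = 3: row 6 has {1,2,4,5,7,8,9}; col 7 has {1,2,5,6,7,8,9}; box has {1,2,4,5,6,7,8,9} → only 3 remains.
(7,2) = 6: row 7 has {1,2,7}; col 2 has {3,4,5,7,8,9}; box has {2,7,9} → only 6 remains.

6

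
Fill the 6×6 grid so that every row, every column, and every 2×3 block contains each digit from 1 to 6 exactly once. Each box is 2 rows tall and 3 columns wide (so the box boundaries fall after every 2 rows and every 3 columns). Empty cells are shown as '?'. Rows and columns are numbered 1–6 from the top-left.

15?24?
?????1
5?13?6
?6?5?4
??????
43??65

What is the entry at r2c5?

5

r1c6 = 3 (sole candidate).
r2c4 = 6 (sole candidate).
r2c5 = 5: row 2 has {1,6}; col 5 has {4,6}; box has {1,2,3,4,6} → only 5 remains.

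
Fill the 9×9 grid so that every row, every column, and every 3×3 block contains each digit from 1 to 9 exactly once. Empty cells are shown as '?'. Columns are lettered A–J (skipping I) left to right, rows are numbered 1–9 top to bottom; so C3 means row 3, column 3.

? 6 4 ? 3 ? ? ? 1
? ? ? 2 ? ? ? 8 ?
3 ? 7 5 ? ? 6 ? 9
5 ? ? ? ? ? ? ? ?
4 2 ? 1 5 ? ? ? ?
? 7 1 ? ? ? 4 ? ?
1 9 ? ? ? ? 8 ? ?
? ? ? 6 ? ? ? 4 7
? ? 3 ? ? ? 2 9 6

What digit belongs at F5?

A2 = 9 (sole candidate).
C2 = 5 (sole candidate).
H3 = 2 (sole candidate).
B2 = 1 (sole candidate).
B3 = 8 (sole candidate).
B4 = 3 (sole candidate).
B8 = 5 (sole candidate).
B9 = 4 (sole candidate).
A1 = 2 (sole candidate).
A8 = 8 (sole candidate).
C8 = 2 (sole candidate).
A9 = 7 (sole candidate).
D9 = 8 (sole candidate).
E9 = 1 (sole candidate).
F9 = 5 (sole candidate).
E3 = 4 (sole candidate).
F3 = 1 (sole candidate).
A6 = 6 (sole candidate).
C7 = 6 (sole candidate).
E8 = 9 (sole candidate).
F8 = 3 (sole candidate).
G8 = 1 (sole candidate).
F1 = 8 (hidden single in row 1).
D1 = 9 (hidden single in row 1).
D6 = 3 (sole candidate).
H6 = 5 (sole candidate).
H7 = 3 (sole candidate).
J7 = 5 (sole candidate).
H1 = 7 (sole candidate).
G2 = 3 (sole candidate).
J2 = 4 (sole candidate).
H5 = 6 (sole candidate).
G1 = 5 (sole candidate).
H4 = 1 (sole candidate).
J5 = 3 (hidden single in row 5).
C5 = 8 (hidden single in row 5).
C4 = 9 (sole candidate).
G4 = 7 (sole candidate).
G5 = 9 (sole candidate).
D4 = 4 (sole candidate).
F5 = 7: row 5 has {1,2,3,4,5,6,8,9}; col 6 has {1,3,5,8}; box has {1,3,4,5} → only 7 remains.

7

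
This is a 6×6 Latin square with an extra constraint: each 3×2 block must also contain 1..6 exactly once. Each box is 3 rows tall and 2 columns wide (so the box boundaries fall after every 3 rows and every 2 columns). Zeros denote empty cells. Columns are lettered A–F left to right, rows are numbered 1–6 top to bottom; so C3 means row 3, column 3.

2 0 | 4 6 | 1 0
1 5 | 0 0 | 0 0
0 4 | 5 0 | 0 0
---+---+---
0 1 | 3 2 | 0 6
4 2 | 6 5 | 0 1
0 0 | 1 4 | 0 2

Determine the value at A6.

3

B1 = 3 (sole candidate).
F1 = 5 (sole candidate).
C2 = 2 (sole candidate).
D2 = 3 (sole candidate).
F2 = 4 (sole candidate).
A3 = 6 (sole candidate).
D3 = 1 (sole candidate).
F3 = 3 (sole candidate).
A4 = 5 (sole candidate).
E4 = 4 (sole candidate).
E5 = 3 (sole candidate).
A6 = 3: row 6 has {1,2,4}; col 1 has {1,2,4,5,6}; box has {1,2,4,5} → only 3 remains.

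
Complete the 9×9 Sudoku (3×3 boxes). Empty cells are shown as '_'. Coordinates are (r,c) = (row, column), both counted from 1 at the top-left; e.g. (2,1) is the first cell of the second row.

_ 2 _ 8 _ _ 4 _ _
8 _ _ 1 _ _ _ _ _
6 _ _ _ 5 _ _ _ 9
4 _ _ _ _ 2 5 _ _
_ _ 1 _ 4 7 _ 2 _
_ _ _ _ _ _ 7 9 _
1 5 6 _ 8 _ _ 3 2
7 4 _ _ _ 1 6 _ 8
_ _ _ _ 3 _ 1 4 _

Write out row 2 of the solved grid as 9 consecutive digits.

(7,7) = 9: row 7 has {1,2,3,5,6,8}; col 7 has {1,4,5,6,7}; box has {1,2,3,4,6,8} → only 9 remains.
(8,8) = 5: row 8 has {1,4,6,7,8}; col 8 has {2,3,4,9}; box has {1,2,3,4,6,8,9} → only 5 remains.
(9,9) = 7: row 9 has {1,3,4}; col 9 has {2,8,9}; box has {1,2,3,4,5,6,8,9} → only 7 remains.
(7,6) = 4: row 7 has {1,2,3,5,6,8,9}; col 6 has {1,2,7}; box has {1,3,8} → only 4 remains.
(3,6) = 3: row 3 has {5,6,9}; col 6 has {1,2,4,7}; box has {1,5,8} → only 3 remains.
(7,4) = 7: row 7 has {1,2,3,4,5,6,8,9}; col 4 has {1,8}; box has {1,3,4,8} → only 7 remains.
(2,3) = 4: in row 2, 4 can only go here (every other open cell in that row sees a 4).
(3,3) = 7: row 3 has {3,5,6,9}; col 3 has {1,4,6}; box has {2,4,6,8} → only 7 remains.
(3,2) = 1: row 3 has {3,5,6,7,9}; col 2 has {2,4,5}; box has {2,4,6,7,8} → only 1 remains.
(3,8) = 8: row 3 has {1,3,5,6,7,9}; col 8 has {2,3,4,5,9}; box has {4,9} → only 8 remains.
(3,7) = 2: row 3 has {1,3,5,6,7,8,9}; col 7 has {1,4,5,6,7,9}; box has {4,8,9} → only 2 remains.
(2,7) = 3: row 2 has {1,4,8}; col 7 has {1,2,4,5,6,7,9}; box has {2,4,8,9} → only 3 remains.
(3,4) = 4: row 3 has {1,2,3,5,6,7,8,9}; col 4 has {1,7,8}; box has {1,3,5,8} → only 4 remains.
(5,7) = 8: row 5 has {1,2,4,7}; col 7 has {1,2,3,4,5,6,7,9}; box has {2,5,7,9} → only 8 remains.
(2,2) = 9: row 2 has {1,3,4,8}; col 2 has {1,2,4,5}; box has {1,2,4,6,7,8} → only 9 remains.
(2,6) = 6: row 2 has {1,3,4,8,9}; col 6 has {1,2,3,4,7}; box has {1,3,4,5,8} → only 6 remains.
(2,8) = 7: row 2 has {1,3,4,6,8,9}; col 8 has {2,3,4,5,8,9}; box has {2,3,4,8,9} → only 7 remains.
(2,9) = 5: row 2 has {1,3,4,6,7,8,9}; col 9 has {2,7,8,9}; box has {2,3,4,7,8,9} → only 5 remains.
(9,2) = 8: row 9 has {1,3,4,7}; col 2 has {1,2,4,5,9}; box has {1,4,5,6,7} → only 8 remains.
(1,6) = 9: row 1 has {2,4,8}; col 6 has {1,2,3,4,6,7}; box has {1,3,4,5,6,8} → only 9 remains.
(2,5) = 2: row 2 has {1,3,4,5,6,7,8,9}; col 5 has {3,4,5,8}; box has {1,3,4,5,6,8,9} → only 2 remains.

894126375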